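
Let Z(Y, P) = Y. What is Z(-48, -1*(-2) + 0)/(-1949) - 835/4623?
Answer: -1405511/9010227 ≈ -0.15599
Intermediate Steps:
Z(-48, -1*(-2) + 0)/(-1949) - 835/4623 = -48/(-1949) - 835/4623 = -48*(-1/1949) - 835*1/4623 = 48/1949 - 835/4623 = -1405511/9010227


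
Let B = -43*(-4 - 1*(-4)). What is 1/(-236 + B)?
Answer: -1/236 ≈ -0.0042373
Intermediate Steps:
B = 0 (B = -43*(-4 + 4) = -43*0 = 0)
1/(-236 + B) = 1/(-236 + 0) = 1/(-236) = -1/236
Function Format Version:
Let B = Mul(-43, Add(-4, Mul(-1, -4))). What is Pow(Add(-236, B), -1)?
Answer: Rational(-1, 236) ≈ -0.0042373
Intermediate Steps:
B = 0 (B = Mul(-43, Add(-4, 4)) = Mul(-43, 0) = 0)
Pow(Add(-236, B), -1) = Pow(Add(-236, 0), -1) = Pow(-236, -1) = Rational(-1, 236)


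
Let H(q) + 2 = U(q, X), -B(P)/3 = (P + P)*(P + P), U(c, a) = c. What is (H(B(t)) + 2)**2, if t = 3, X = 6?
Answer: 11664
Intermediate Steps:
B(P) = -12*P**2 (B(P) = -3*(P + P)*(P + P) = -3*2*P*2*P = -12*P**2)
H(q) = -2 + q
(H(B(t)) + 2)**2 = ((-2 - 12*3**2) + 2)**2 = ((-2 - 12*9) + 2)**2 = ((-2 - 108) + 2)**2 = (-110 + 2)**2 = (-108)**2 = 11664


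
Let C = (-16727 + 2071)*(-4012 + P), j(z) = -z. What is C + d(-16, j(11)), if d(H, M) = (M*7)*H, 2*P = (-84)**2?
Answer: 7094736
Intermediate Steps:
P = 3528 (P = (1/2)*(-84)**2 = (1/2)*7056 = 3528)
d(H, M) = 7*H*M (d(H, M) = (7*M)*H = 7*H*M)
C = 7093504 (C = (-16727 + 2071)*(-4012 + 3528) = -14656*(-484) = 7093504)
C + d(-16, j(11)) = 7093504 + 7*(-16)*(-1*11) = 7093504 + 7*(-16)*(-11) = 7093504 + 1232 = 7094736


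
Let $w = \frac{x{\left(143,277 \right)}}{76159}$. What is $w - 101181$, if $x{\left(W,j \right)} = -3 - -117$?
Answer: $- \frac{7705843665}{76159} \approx -1.0118 \cdot 10^{5}$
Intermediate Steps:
$x{\left(W,j \right)} = 114$ ($x{\left(W,j \right)} = -3 + 117 = 114$)
$w = \frac{114}{76159} \approx 0.0014969$
$w - 101181 = \frac{114}{76159} - 101181 = - \frac{7705843665}{76159}$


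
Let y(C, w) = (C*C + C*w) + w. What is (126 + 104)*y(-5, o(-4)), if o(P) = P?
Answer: 9430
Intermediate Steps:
y(C, w) = w + C**2 + C*w (y(C, w) = (C**2 + C*w) + w = w + C**2 + C*w)
(126 + 104)*y(-5, o(-4)) = (126 + 104)*(-4 + (-5)**2 - 5*(-4)) = 230*(-4 + 25 + 20) = 230*41 = 9430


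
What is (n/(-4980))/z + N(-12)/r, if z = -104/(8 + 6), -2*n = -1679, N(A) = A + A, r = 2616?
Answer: 763157/56453280 ≈ 0.013518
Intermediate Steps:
N(A) = 2*A
n = 1679/2 (n = -1/2*(-1679) = 1679/2 ≈ 839.50)
z = -52/7 (z = -104/14 = (1/14)*(-104) = -52/7 ≈ -7.4286)
(n/(-4980))/z + N(-12)/r = ((1679/2)/(-4980))/(-52/7) + (2*(-12))/2616 = ((1679/2)*(-1/4980))*(-7/52) - 24*1/2616 = -1679/9960*(-7/52) - 1/109 = 11753/517920 - 1/109 = 763157/56453280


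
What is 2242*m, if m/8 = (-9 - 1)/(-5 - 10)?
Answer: 35872/3 ≈ 11957.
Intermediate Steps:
m = 16/3 (m = 8*((-9 - 1)/(-5 - 10)) = 8*(-10/(-15)) = 8*(-10*(-1/15)) = 8*(⅔) = 16/3 ≈ 5.3333)
2242*m = 2242*(16/3) = 35872/3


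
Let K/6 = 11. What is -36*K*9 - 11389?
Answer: -32773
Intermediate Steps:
K = 66 (K = 6*11 = 66)
-36*K*9 - 11389 = -36*66*9 - 11389 = -2376*9 - 11389 = -21384 - 11389 = -32773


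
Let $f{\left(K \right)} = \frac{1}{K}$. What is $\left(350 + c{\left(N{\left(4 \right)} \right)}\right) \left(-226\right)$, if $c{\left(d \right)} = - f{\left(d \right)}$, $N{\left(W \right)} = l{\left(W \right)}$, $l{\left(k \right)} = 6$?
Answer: $- \frac{237187}{3} \approx -79062.0$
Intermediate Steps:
$N{\left(W \right)} = 6$
$c{\left(d \right)} = - \frac{1}{d}$
$\left(350 + c{\left(N{\left(4 \right)} \right)}\right) \left(-226\right) = \left(350 - \frac{1}{6}\right) \left(-226\right) = \frac{2099}{6} \left(-226\right) = - \frac{237187}{3}$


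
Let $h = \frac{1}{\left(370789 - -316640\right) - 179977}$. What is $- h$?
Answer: $- \frac{1}{507452} \approx -1.9706 \cdot 10^{-6}$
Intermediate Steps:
$h = \frac{1}{507452}$ ($h = \frac{1}{\left(370789 + 316640\right) - 179977} = \frac{1}{687429 - 179977} = \frac{1}{507452} \approx 1.9706 \cdot 10^{-6}$)
$- h = \left(-1\right) \frac{1}{507452} = - \frac{1}{507452}$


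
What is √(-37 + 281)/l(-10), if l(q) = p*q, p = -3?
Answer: √61/15 ≈ 0.52068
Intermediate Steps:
l(q) = -3*q
√(-37 + 281)/l(-10) = √(-37 + 281)/((-3*(-10))) = √244/30 = (2*√61)*(1/30) = √61/15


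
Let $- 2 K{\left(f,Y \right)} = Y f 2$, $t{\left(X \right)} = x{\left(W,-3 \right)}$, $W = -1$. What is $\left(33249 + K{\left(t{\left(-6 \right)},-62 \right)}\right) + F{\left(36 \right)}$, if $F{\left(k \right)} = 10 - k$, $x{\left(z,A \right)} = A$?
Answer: $33037$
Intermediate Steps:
$t{\left(X \right)} = -3$
$K{\left(f,Y \right)} = - Y f$ ($K{\left(f,Y \right)} = - \frac{Y f 2}{2} = - \frac{2 Y f}{2} = - Y f$)
$\left(33249 + K{\left(t{\left(-6 \right)},-62 \right)}\right) + F{\left(36 \right)} = \left(33249 - \left(-62\right) \left(-3\right)\right) + \left(10 - 36\right) = \left(33249 - 186\right) + \left(10 - 36\right) = 33063 - 26 = 33037$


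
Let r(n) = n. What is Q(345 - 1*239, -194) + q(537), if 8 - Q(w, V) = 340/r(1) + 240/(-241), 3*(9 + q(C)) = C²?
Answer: 23083702/241 ≈ 95783.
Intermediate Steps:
q(C) = -9 + C²/3
Q(w, V) = -79772/241 (Q(w, V) = 8 - (340/1 + 240/(-241)) = 8 - (340*1 + 240*(-1/241)) = 8 - (340 - 240/241) = 8 - 1*81700/241 = 8 - 81700/241 = -79772/241)
Q(345 - 1*239, -194) + q(537) = -79772/241 + (-9 + (⅓)*537²) = -79772/241 + (-9 + (⅓)*288369) = -79772/241 + (-9 + 96123) = -79772/241 + 96114 = 23083702/241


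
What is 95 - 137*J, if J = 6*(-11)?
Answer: 9137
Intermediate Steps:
J = -66
95 - 137*J = 95 - 137*(-66) = 95 + 9042 = 9137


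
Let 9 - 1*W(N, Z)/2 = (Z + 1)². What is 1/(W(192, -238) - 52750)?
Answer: -1/165070 ≈ -6.0580e-6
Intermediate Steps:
W(N, Z) = 18 - 2*(1 + Z)² (W(N, Z) = 18 - 2*(Z + 1)² = 18 - 2*(1 + Z)²)
1/(W(192, -238) - 52750) = 1/((18 - 2*(1 - 238)²) - 52750) = 1/((18 - 2*(-237)²) - 52750) = 1/((18 - 2*56169) - 52750) = 1/((18 - 112338) - 52750) = 1/(-112320 - 52750) = 1/(-165070) = -1/165070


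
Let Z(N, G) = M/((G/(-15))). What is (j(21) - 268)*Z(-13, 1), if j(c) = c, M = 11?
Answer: 40755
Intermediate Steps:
Z(N, G) = -165/G (Z(N, G) = 11/((G/(-15))) = 11/((G*(-1/15))) = 11/((-G/15)) = 11*(-15/G) = -165/G)
(j(21) - 268)*Z(-13, 1) = (21 - 268)*(-165/1) = -(-40755) = -247*(-165) = 40755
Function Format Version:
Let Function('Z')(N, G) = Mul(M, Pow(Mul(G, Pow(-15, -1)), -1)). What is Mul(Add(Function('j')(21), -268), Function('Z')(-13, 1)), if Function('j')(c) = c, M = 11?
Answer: 40755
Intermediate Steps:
Function('Z')(N, G) = Mul(-165, Pow(G, -1)) (Function('Z')(N, G) = Mul(11, Pow(Mul(G, Pow(-15, -1)), -1)) = Mul(11, Pow(Mul(G, Rational(-1, 15)), -1)) = Mul(11, Pow(Mul(Rational(-1, 15), G), -1)) = Mul(11, Mul(-15, Pow(G, -1))) = Mul(-165, Pow(G, -1)))
Mul(Add(Function('j')(21), -268), Function('Z')(-13, 1)) = Mul(Add(21, -268), Mul(-165, Pow(1, -1))) = Mul(-247, Mul(-165, 1)) = Mul(-247, -165) = 40755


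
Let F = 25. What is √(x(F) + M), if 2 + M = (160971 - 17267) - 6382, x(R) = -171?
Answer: √137149 ≈ 370.34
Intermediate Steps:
M = 137320 (M = -2 + ((160971 - 17267) - 6382) = -2 + (143704 - 6382) = -2 + 137322 = 137320)
√(x(F) + M) = √(-171 + 137320) = √137149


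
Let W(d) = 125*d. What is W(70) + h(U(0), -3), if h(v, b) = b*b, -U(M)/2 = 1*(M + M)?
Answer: 8759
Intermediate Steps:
U(M) = -4*M (U(M) = -2*(M + M) = -2*2*M = -4*M)
h(v, b) = b²
W(70) + h(U(0), -3) = 125*70 + (-3)² = 8750 + 9 = 8759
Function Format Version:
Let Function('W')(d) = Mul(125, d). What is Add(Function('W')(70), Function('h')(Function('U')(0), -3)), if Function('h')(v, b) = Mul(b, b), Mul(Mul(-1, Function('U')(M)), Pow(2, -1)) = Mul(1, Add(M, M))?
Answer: 8759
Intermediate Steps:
Function('U')(M) = Mul(-4, M) (Function('U')(M) = Mul(-2, Mul(1, Add(M, M))) = Mul(-2, Mul(1, Mul(2, M))) = Mul(-2, Mul(2, M)) = Mul(-4, M))
Function('h')(v, b) = Pow(b, 2)
Add(Function('W')(70), Function('h')(Function('U')(0), -3)) = Add(Mul(125, 70), Pow(-3, 2)) = Add(8750, 9) = 8759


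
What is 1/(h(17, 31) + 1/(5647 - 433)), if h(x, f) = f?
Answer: 5214/161635 ≈ 0.032258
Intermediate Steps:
1/(h(17, 31) + 1/(5647 - 433)) = 1/(31 + 1/(5647 - 433)) = 1/(31 + 1/5214) = 1/(161635/5214) = 5214/161635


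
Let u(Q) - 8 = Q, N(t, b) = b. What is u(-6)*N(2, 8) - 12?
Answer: 4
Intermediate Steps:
u(Q) = 8 + Q
u(-6)*N(2, 8) - 12 = (8 - 6)*8 - 12 = 2*8 - 12 = 16 - 12 = 4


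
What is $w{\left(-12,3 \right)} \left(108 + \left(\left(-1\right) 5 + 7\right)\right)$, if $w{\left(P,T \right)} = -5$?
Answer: $-550$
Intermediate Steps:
$w{\left(-12,3 \right)} \left(108 + \left(\left(-1\right) 5 + 7\right)\right) = - 5 \left(108 + \left(\left(-1\right) 5 + 7\right)\right) = - 5 \left(108 + \left(-5 + 7\right)\right) = - 5 \left(108 + 2\right) = \left(-5\right) 110 = -550$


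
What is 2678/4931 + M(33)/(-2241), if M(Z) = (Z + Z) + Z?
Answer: 612581/1227819 ≈ 0.49892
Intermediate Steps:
M(Z) = 3*Z (M(Z) = 2*Z + Z = 3*Z)
2678/4931 + M(33)/(-2241) = 2678/4931 + (3*33)/(-2241) = 2678*(1/4931) + 99*(-1/2241) = 2678/4931 - 11/249 = 612581/1227819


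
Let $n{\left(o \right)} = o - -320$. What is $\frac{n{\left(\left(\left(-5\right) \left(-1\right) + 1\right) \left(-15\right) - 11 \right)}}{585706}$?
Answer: $\frac{219}{585706} \approx 0.00037391$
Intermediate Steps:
$n{\left(o \right)} = 320 + o$ ($n{\left(o \right)} = o + 320 = 320 + o$)
$\frac{n{\left(\left(\left(-5\right) \left(-1\right) + 1\right) \left(-15\right) - 11 \right)}}{585706} = \frac{320 + \left(\left(\left(-5\right) \left(-1\right) + 1\right) \left(-15\right) - 11\right)}{585706} = \left(320 + \left(\left(5 + 1\right) \left(-15\right) - 11\right)\right) \frac{1}{585706} = \left(320 + \left(6 \left(-15\right) - 11\right)\right) \frac{1}{585706} = \left(320 - 101\right) \frac{1}{585706} = 219 \cdot \frac{1}{585706} = \frac{219}{585706}$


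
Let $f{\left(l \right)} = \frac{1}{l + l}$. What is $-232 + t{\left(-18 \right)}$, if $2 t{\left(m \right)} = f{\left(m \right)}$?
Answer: $- \frac{16705}{72} \approx -232.01$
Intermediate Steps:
$f{\left(l \right)} = \frac{1}{2 l}$
$t{\left(m \right)} = \frac{1}{4 m}$ ($t{\left(m \right)} = \frac{\frac{1}{2} \frac{1}{m}}{2} = \frac{1}{4 m}$)
$-232 + t{\left(-18 \right)} = -232 + \frac{1}{4 \left(-18\right)} = -232 + \frac{1}{4} \left(- \frac{1}{18}\right) = -232 - \frac{1}{72} = - \frac{16705}{72}$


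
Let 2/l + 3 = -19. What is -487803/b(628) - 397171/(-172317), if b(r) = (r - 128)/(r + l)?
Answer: -580577784708257/947743500 ≈ -6.1259e+5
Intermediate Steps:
l = -1/11 (l = 2/(-3 - 19) = 2/(-22) = 2*(-1/22) = -1/11 ≈ -0.090909)
b(r) = (-128 + r)/(-1/11 + r) (b(r) = (r - 128)/(r - 1/11) = (-128 + r)/(-1/11 + r))
-487803/b(628) - 397171/(-172317) = -487803*(-1 + 11*628)/(11*(-128 + 628)) - 397171/(-172317) = -487803/(11*500/(-1 + 6908)) - 397171*(-1/172317) = -487803/(11*500/6907) + 397171/172317 = -487803/(11*(1/6907)*500) + 397171/172317 = -487803/5500/6907 + 397171/172317 = -487803*6907/5500 + 397171/172317 = -3369255321/5500 + 397171/172317 = -580577784708257/947743500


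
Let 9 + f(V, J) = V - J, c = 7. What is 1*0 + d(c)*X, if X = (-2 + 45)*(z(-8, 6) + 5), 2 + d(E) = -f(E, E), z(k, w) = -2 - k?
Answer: 3311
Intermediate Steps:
f(V, J) = -9 + V - J (f(V, J) = -9 + (V - J) = -9 + V - J)
d(E) = 7 (d(E) = -2 - (-9 + E - E) = -2 - 1*(-9) = -2 + 9 = 7)
X = 473 (X = (-2 + 45)*((-2 - 1*(-8)) + 5) = 43*((-2 + 8) + 5) = 43*(6 + 5) = 43*11 = 473)
1*0 + d(c)*X = 1*0 + 7*473 = 0 + 3311 = 3311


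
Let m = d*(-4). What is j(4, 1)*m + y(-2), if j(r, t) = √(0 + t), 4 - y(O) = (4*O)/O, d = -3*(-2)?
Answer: -24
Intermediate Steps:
d = 6
y(O) = 0 (y(O) = 4 - 4*O/O = 4 - 1*4 = 4 - 4 = 0)
m = -24 (m = 6*(-4) = -24)
j(r, t) = √t
j(4, 1)*m + y(-2) = √1*(-24) + 0 = 1*(-24) + 0 = -24 + 0 = -24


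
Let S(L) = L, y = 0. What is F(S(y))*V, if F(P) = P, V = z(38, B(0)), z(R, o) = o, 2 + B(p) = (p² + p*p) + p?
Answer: 0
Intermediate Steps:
B(p) = -2 + p + 2*p² (B(p) = -2 + ((p² + p*p) + p) = -2 + ((p² + p²) + p) = -2 + (2*p² + p) = -2 + (p + 2*p²) = -2 + p + 2*p²)
V = -2 (V = -2 + 0 + 2*0² = -2 + 0 + 2*0 = -2 + 0 + 0 = -2)
F(S(y))*V = 0*(-2) = 0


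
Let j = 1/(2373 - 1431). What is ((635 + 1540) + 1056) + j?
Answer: 3043603/942 ≈ 3231.0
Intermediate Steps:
j = 1/942 ≈ 0.0010616
((635 + 1540) + 1056) + j = ((635 + 1540) + 1056) + 1/942 = (2175 + 1056) + 1/942 = 3231 + 1/942 = 3043603/942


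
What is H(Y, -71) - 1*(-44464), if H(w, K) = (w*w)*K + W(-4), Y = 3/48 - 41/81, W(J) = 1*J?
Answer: 74652252985/1679616 ≈ 44446.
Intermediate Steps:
W(J) = J
Y = -575/1296 (Y = 3*(1/48) - 41*1/81 = 1/16 - 41/81 = -575/1296 ≈ -0.44367)
H(w, K) = -4 + K*w**2 (H(w, K) = (w*w)*K - 4 = w**2*K - 4 = K*w**2 - 4 = -4 + K*w**2)
H(Y, -71) - 1*(-44464) = (-4 - 71*(-575/1296)**2) - 1*(-44464) = (-4 - 71*330625/1679616) + 44464 = (-4 - 23474375/1679616) + 44464 = -30192839/1679616 + 44464 = 74652252985/1679616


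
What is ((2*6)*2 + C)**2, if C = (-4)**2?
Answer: 1600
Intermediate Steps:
C = 16
((2*6)*2 + C)**2 = ((2*6)*2 + 16)**2 = (12*2 + 16)**2 = (24 + 16)**2 = 40**2 = 1600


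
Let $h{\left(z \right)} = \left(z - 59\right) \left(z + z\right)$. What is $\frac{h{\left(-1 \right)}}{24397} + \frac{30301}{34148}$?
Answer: $\frac{743351257}{833108756} \approx 0.89226$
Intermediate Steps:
$h{\left(z \right)} = 2 z \left(-59 + z\right)$ ($h{\left(z \right)} = \left(-59 + z\right) 2 z = 2 z \left(-59 + z\right)$)
$\frac{h{\left(-1 \right)}}{24397} + \frac{30301}{34148} = \frac{2 \left(-1\right) \left(-59 - 1\right)}{24397} + \frac{30301}{34148} = 2 \left(-1\right) \left(-60\right) \frac{1}{24397} + 30301 \cdot \frac{1}{34148} = 120 \cdot \frac{1}{24397} + \frac{30301}{34148} = \frac{120}{24397} + \frac{30301}{34148} = \frac{743351257}{833108756}$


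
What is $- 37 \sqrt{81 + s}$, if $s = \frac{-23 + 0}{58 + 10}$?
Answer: $- \frac{37 \sqrt{93245}}{34} \approx -332.3$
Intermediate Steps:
$s = - \frac{23}{68} \approx -0.33824$
$- 37 \sqrt{81 + s} = - 37 \sqrt{81 - \frac{23}{68}} = - 37 \sqrt{\frac{5485}{68}} = - 37 \frac{\sqrt{93245}}{34} = - \frac{37 \sqrt{93245}}{34}$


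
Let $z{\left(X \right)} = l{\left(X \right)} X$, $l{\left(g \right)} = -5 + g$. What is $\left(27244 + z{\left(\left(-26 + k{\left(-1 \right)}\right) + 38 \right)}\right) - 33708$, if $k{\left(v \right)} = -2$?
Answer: $-6414$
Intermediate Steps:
$z{\left(X \right)} = X \left(-5 + X\right)$ ($z{\left(X \right)} = \left(-5 + X\right) X = X \left(-5 + X\right)$)
$\left(27244 + z{\left(\left(-26 + k{\left(-1 \right)}\right) + 38 \right)}\right) - 33708 = \left(27244 + \left(\left(-26 - 2\right) + 38\right) \left(-5 + \left(\left(-26 - 2\right) + 38\right)\right)\right) - 33708 = \left(27244 + \left(-28 + 38\right) \left(-5 + \left(-28 + 38\right)\right)\right) - 33708 = \left(27244 + 10 \left(-5 + 10\right)\right) - 33708 = \left(27244 + 10 \cdot 5\right) - 33708 = \left(27244 + 50\right) - 33708 = 27294 - 33708 = -6414$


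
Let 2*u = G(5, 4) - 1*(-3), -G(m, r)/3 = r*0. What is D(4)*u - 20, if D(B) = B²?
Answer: 4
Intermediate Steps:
G(m, r) = 0 (G(m, r) = -3*r*0 = -3*0 = 0)
u = 3/2 (u = (0 - 1*(-3))/2 = (0 + 3)/2 = (½)*3 = 3/2 ≈ 1.5000)
D(4)*u - 20 = 4²*(3/2) - 20 = 16*(3/2) - 20 = 24 - 20 = 4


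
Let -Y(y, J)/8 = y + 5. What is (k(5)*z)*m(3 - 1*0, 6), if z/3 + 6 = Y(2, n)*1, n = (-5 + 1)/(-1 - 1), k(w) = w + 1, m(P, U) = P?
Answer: -3348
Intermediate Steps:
k(w) = 1 + w
n = 2 (n = -4/(-2) = -4*(-½) = 2)
Y(y, J) = -40 - 8*y (Y(y, J) = -8*(y + 5) = -8*(5 + y) = -40 - 8*y)
z = -186 (z = -18 + 3*((-40 - 8*2)*1) = -18 + 3*((-40 - 16)*1) = -18 + 3*(-56*1) = -18 + 3*(-56) = -18 - 168 = -186)
(k(5)*z)*m(3 - 1*0, 6) = ((1 + 5)*(-186))*(3 - 1*0) = (6*(-186))*(3 + 0) = -1116*3 = -3348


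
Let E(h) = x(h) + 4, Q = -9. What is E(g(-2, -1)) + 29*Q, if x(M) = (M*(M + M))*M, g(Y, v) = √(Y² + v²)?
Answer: -257 + 10*√5 ≈ -234.64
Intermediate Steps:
x(M) = 2*M³ (x(M) = (M*(2*M))*M = (2*M²)*M = 2*M³)
E(h) = 4 + 2*h³ (E(h) = 2*h³ + 4 = 4 + 2*h³)
E(g(-2, -1)) + 29*Q = (4 + 2*(√((-2)² + (-1)²))³) + 29*(-9) = (4 + 2*(√(4 + 1))³) - 261 = (4 + 2*(√5)³) - 261 = (4 + 2*(5*√5)) - 261 = (4 + 10*√5) - 261 = -257 + 10*√5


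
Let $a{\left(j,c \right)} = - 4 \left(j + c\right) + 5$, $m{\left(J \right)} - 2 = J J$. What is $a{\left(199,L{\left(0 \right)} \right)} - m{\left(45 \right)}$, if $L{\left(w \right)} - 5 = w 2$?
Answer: $-2838$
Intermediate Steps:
$m{\left(J \right)} = 2 + J^{2}$ ($m{\left(J \right)} = 2 + J J = 2 + J^{2}$)
$L{\left(w \right)} = 5 + 2 w$ ($L{\left(w \right)} = 5 + w 2 = 5 + 2 w$)
$a{\left(j,c \right)} = 5 - 4 c - 4 j$ ($a{\left(j,c \right)} = - 4 \left(c + j\right) + 5 = \left(- 4 c - 4 j\right) + 5 = 5 - 4 c - 4 j$)
$a{\left(199,L{\left(0 \right)} \right)} - m{\left(45 \right)} = \left(5 - 4 \left(5 + 2 \cdot 0\right) - 796\right) - \left(2 + 45^{2}\right) = \left(5 - 4 \left(5 + 0\right) - 796\right) - \left(2 + 2025\right) = \left(5 - 20 - 796\right) - 2027 = -811 - 2027 = -2838$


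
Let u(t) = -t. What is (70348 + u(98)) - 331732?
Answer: -261482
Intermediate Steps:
(70348 + u(98)) - 331732 = (70348 - 1*98) - 331732 = (70348 - 98) - 331732 = 70250 - 331732 = -261482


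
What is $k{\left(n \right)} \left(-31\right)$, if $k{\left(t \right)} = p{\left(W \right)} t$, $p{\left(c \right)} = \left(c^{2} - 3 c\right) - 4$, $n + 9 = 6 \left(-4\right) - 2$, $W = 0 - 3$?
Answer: $15190$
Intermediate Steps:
$W = -3$
$n = -35$ ($n = -9 + \left(6 \left(-4\right) - 2\right) = -9 - 26 = -35$)
$p{\left(c \right)} = -4 + c^{2} - 3 c$
$k{\left(t \right)} = 14 t$ ($k{\left(t \right)} = \left(-4 + \left(-3\right)^{2} - -9\right) t = \left(-4 + 9 + 9\right) t = 14 t$)
$k{\left(n \right)} \left(-31\right) = 14 \left(-35\right) \left(-31\right) = \left(-490\right) \left(-31\right) = 15190$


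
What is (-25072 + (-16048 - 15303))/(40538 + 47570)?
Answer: -56423/88108 ≈ -0.64038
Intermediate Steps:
(-25072 + (-16048 - 15303))/(40538 + 47570) = (-25072 - 31351)/88108 = -56423*1/88108 = -56423/88108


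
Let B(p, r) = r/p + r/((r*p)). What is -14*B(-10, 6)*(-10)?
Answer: -98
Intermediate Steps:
B(p, r) = 1/p + r/p (B(p, r) = r/p + r/((p*r)) = r/p + r*(1/(p*r)) = r/p + 1/p = 1/p + r/p)
-14*B(-10, 6)*(-10) = -14*(1 + 6)/(-10)*(-10) = -(-7)*7/5*(-10) = -14*(-7/10)*(-10) = (49/5)*(-10) = -98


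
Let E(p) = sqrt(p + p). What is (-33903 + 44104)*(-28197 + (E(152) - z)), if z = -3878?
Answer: -248078119 + 40804*sqrt(19) ≈ -2.4790e+8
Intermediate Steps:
E(p) = sqrt(2)*sqrt(p) (E(p) = sqrt(2*p) = sqrt(2)*sqrt(p))
(-33903 + 44104)*(-28197 + (E(152) - z)) = (-33903 + 44104)*(-28197 + (sqrt(2)*sqrt(152) - 1*(-3878))) = 10201*(-28197 + (sqrt(2)*(2*sqrt(38)) + 3878)) = 10201*(-28197 + (4*sqrt(19) + 3878)) = 10201*(-28197 + (3878 + 4*sqrt(19))) = 10201*(-24319 + 4*sqrt(19)) = -248078119 + 40804*sqrt(19)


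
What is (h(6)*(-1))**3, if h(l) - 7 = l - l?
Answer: -343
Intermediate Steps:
h(l) = 7 (h(l) = 7 + (l - l) = 7 + 0 = 7)
(h(6)*(-1))**3 = (7*(-1))**3 = (-7)**3 = -343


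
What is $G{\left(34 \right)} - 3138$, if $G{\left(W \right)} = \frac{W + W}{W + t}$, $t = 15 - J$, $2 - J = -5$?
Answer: $- \frac{65864}{21} \approx -3136.4$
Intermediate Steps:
$J = 7$ ($J = 2 - -5 = 2 + 5 = 7$)
$t = 8$ ($t = 15 - 7 = 8$)
$G{\left(W \right)} = \frac{2 W}{8 + W}$ ($G{\left(W \right)} = \frac{W + W}{W + 8} = \frac{2 W}{8 + W}$)
$G{\left(34 \right)} - 3138 = 2 \cdot 34 \frac{1}{8 + 34} - 3138 = 2 \cdot 34 \cdot \frac{1}{42} - 3138 = \frac{34}{21} - 3138 = - \frac{65864}{21}$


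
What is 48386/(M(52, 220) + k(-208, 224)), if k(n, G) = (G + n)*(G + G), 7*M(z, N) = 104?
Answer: 169351/25140 ≈ 6.7363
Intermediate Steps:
M(z, N) = 104/7 (M(z, N) = (⅐)*104 = 104/7)
k(n, G) = 2*G*(G + n) (k(n, G) = (G + n)*(2*G) = 2*G*(G + n))
48386/(M(52, 220) + k(-208, 224)) = 48386/(104/7 + 2*224*(224 - 208)) = 48386/(104/7 + 2*224*16) = 48386/(104/7 + 7168) = 48386/(50280/7) = 48386*(7/50280) = 169351/25140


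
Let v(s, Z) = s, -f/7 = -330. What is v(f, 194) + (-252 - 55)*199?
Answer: -58783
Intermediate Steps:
f = 2310 (f = -7*(-330) = 2310)
v(f, 194) + (-252 - 55)*199 = 2310 + (-252 - 55)*199 = 2310 - 307*199 = 2310 - 61093 = -58783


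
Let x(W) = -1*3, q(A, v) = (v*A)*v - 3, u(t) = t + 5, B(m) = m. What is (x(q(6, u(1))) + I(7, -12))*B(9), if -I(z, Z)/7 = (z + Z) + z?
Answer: -153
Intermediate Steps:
u(t) = 5 + t
q(A, v) = -3 + A*v**2 (q(A, v) = (A*v)*v - 3 = A*v**2 - 3 = -3 + A*v**2)
x(W) = -3
I(z, Z) = -14*z - 7*Z (I(z, Z) = -7*((z + Z) + z) = -7*((Z + z) + z) = -7*(Z + 2*z) = -14*z - 7*Z)
(x(q(6, u(1))) + I(7, -12))*B(9) = (-3 + (-14*7 - 7*(-12)))*9 = (-3 + (-98 + 84))*9 = (-3 - 14)*9 = -17*9 = -153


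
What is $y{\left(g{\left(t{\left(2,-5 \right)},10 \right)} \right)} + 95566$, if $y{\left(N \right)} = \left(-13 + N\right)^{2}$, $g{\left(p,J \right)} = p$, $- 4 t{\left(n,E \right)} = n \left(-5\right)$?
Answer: $\frac{382705}{4} \approx 95676.0$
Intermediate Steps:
$t{\left(n,E \right)} = \frac{5 n}{4}$ ($t{\left(n,E \right)} = - \frac{n \left(-5\right)}{4} = - \frac{\left(-5\right) n}{4} = \frac{5 n}{4}$)
$y{\left(g{\left(t{\left(2,-5 \right)},10 \right)} \right)} + 95566 = \left(-13 + \frac{5}{4} \cdot 2\right)^{2} + 95566 = \left(-13 + \frac{5}{2}\right)^{2} + 95566 = \left(- \frac{21}{2}\right)^{2} + 95566 = \frac{441}{4} + 95566 = \frac{382705}{4}$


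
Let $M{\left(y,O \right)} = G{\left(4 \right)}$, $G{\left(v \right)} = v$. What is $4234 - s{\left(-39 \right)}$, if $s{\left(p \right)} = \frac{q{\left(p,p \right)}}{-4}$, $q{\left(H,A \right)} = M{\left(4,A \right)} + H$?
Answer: $\frac{16901}{4} \approx 4225.3$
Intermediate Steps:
$M{\left(y,O \right)} = 4$
$q{\left(H,A \right)} = 4 + H$
$s{\left(p \right)} = -1 - \frac{p}{4}$ ($s{\left(p \right)} = \frac{4 + p}{-4} = \left(4 + p\right) \left(- \frac{1}{4}\right) = -1 - \frac{p}{4}$)
$4234 - s{\left(-39 \right)} = 4234 - \left(-1 - - \frac{39}{4}\right) = 4234 - \left(-1 + \frac{39}{4}\right) = 4234 - \frac{35}{4} = \frac{16901}{4}$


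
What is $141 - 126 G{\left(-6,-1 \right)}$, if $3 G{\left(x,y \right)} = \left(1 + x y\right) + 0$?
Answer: $-153$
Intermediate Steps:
$G{\left(x,y \right)} = \frac{1}{3} + \frac{x y}{3}$ ($G{\left(x,y \right)} = \frac{\left(1 + x y\right) + 0}{3} = \frac{1 + x y}{3} = \frac{1}{3} + \frac{x y}{3}$)
$141 - 126 G{\left(-6,-1 \right)} = 141 - 126 \left(\frac{1}{3} + \frac{1}{3} \left(-6\right) \left(-1\right)\right) = 141 - 126 \left(\frac{1}{3} + 2\right) = 141 - 294 = -153$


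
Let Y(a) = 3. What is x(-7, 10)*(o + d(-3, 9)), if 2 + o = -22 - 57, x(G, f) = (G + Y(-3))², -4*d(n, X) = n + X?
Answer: -1320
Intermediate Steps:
d(n, X) = -X/4 - n/4 (d(n, X) = -(n + X)/4 = -(X + n)/4 = -X/4 - n/4)
x(G, f) = (3 + G)² (x(G, f) = (G + 3)² = (3 + G)²)
o = -81 (o = -2 + (-22 - 57) = -2 - 79 = -81)
x(-7, 10)*(o + d(-3, 9)) = (3 - 7)²*(-81 + (-¼*9 - ¼*(-3))) = (-4)²*(-81 + (-9/4 + ¾)) = 16*(-81 - 3/2) = 16*(-165/2) = -1320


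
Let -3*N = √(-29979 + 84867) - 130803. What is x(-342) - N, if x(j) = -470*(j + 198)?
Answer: 24079 + 2*√13722/3 ≈ 24157.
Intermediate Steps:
N = 43601 - 2*√13722/3 (N = -(√(-29979 + 84867) - 130803)/3 = -(√54888 - 130803)/3 = -(2*√13722 - 130803)/3 = -(-130803 + 2*√13722)/3 = 43601 - 2*√13722/3 ≈ 43523.)
x(j) = -93060 - 470*j (x(j) = -470*(198 + j) = -93060 - 470*j)
x(-342) - N = (-93060 - 470*(-342)) - (43601 - 2*√13722/3) = (-93060 + 160740) + (-43601 + 2*√13722/3) = 67680 + (-43601 + 2*√13722/3) = 24079 + 2*√13722/3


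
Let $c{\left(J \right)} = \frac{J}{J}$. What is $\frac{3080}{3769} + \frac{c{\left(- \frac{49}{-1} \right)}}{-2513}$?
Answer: $\frac{7736271}{9471497} \approx 0.8168$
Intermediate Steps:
$c{\left(J \right)} = 1$
$\frac{3080}{3769} + \frac{c{\left(- \frac{49}{-1} \right)}}{-2513} = \frac{3080}{3769} + 1 \frac{1}{-2513} = 3080 \cdot \frac{1}{3769} + 1 \left(- \frac{1}{2513}\right) = \frac{3080}{3769} - \frac{1}{2513} = \frac{7736271}{9471497}$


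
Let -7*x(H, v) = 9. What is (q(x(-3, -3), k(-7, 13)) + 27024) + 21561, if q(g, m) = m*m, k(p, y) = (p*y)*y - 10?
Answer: 1471834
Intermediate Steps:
x(H, v) = -9/7 (x(H, v) = -⅐*9 = -9/7)
k(p, y) = -10 + p*y² (k(p, y) = p*y² - 10 = -10 + p*y²)
q(g, m) = m²
(q(x(-3, -3), k(-7, 13)) + 27024) + 21561 = ((-10 - 7*13²)² + 27024) + 21561 = ((-10 - 7*169)² + 27024) + 21561 = ((-10 - 1183)² + 27024) + 21561 = ((-1193)² + 27024) + 21561 = (1423249 + 27024) + 21561 = 1450273 + 21561 = 1471834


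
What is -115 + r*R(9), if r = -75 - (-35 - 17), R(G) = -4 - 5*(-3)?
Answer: -368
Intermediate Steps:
R(G) = 11 (R(G) = -4 + 15 = 11)
r = -23 (r = -75 - 1*(-52) = -75 + 52 = -23)
-115 + r*R(9) = -115 - 23*11 = -115 - 253 = -368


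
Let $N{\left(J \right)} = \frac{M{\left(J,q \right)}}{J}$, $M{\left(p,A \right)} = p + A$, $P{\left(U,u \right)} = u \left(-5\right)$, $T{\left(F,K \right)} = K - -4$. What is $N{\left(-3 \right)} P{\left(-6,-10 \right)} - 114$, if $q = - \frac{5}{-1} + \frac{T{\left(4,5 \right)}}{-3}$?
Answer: $- \frac{292}{3} \approx -97.333$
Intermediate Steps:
$T{\left(F,K \right)} = 4 + K$ ($T{\left(F,K \right)} = K + 4 = 4 + K$)
$q = 2$ ($q = - \frac{5}{-1} + \frac{4 + 5}{-3} = \left(-5\right) \left(-1\right) + 9 \left(- \frac{1}{3}\right) = 5 - 3 = 2$)
$P{\left(U,u \right)} = - 5 u$
$M{\left(p,A \right)} = A + p$
$N{\left(J \right)} = \frac{2 + J}{J}$
$N{\left(-3 \right)} P{\left(-6,-10 \right)} - 114 = \frac{2 - 3}{-3} \left(\left(-5\right) \left(-10\right)\right) - 114 = \left(- \frac{1}{3}\right) \left(-1\right) 50 - 114 = \frac{1}{3} \cdot 50 - 114 = \frac{50}{3} - 114 = - \frac{292}{3}$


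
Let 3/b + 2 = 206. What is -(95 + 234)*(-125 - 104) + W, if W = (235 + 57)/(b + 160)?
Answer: 819805277/10881 ≈ 75343.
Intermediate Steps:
b = 1/68 (b = 3/(-2 + 206) = 3/204 = 3*(1/204) = 1/68 ≈ 0.014706)
W = 19856/10881 (W = (235 + 57)/(1/68 + 160) = 292/(10881/68) = 292*(68/10881) = 19856/10881 ≈ 1.8248)
-(95 + 234)*(-125 - 104) + W = -(95 + 234)*(-125 - 104) + 19856/10881 = -329*(-229) + 19856/10881 = -1*(-75341) + 19856/10881 = 75341 + 19856/10881 = 819805277/10881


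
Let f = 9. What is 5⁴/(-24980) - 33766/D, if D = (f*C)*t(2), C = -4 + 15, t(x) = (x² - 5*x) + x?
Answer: 42161359/494604 ≈ 85.243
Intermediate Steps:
t(x) = x² - 4*x
C = 11
D = -396 (D = (9*11)*(2*(-4 + 2)) = 99*(2*(-2)) = 99*(-4) = -396)
5⁴/(-24980) - 33766/D = 5⁴/(-24980) - 33766/(-396) = 625*(-1/24980) - 33766*(-1/396) = -125/4996 + 16883/198 = 42161359/494604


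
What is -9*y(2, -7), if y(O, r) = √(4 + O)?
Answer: -9*√6 ≈ -22.045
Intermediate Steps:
-9*y(2, -7) = -9*√(4 + 2) = -9*√6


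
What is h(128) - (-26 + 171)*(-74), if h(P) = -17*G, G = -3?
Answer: 10781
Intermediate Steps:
h(P) = 51 (h(P) = -17*(-3) = 51)
h(128) - (-26 + 171)*(-74) = 51 - (-26 + 171)*(-74) = 51 - 145*(-74) = 51 - 1*(-10730) = 51 + 10730 = 10781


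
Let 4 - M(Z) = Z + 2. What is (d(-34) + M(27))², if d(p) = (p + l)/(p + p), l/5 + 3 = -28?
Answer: 2283121/4624 ≈ 493.75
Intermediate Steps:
l = -155 (l = -15 + 5*(-28) = -15 - 140 = -155)
d(p) = (-155 + p)/(2*p) (d(p) = (p - 155)/(p + p) = (-155 + p)/((2*p)) = (-155 + p)*(1/(2*p)) = (-155 + p)/(2*p))
M(Z) = 2 - Z (M(Z) = 4 - (Z + 2) = 4 - (2 + Z) = 4 + (-2 - Z) = 2 - Z)
(d(-34) + M(27))² = ((½)*(-155 - 34)/(-34) + (2 - 1*27))² = ((½)*(-1/34)*(-189) + (2 - 27))² = (189/68 - 25)² = (-1511/68)² = 2283121/4624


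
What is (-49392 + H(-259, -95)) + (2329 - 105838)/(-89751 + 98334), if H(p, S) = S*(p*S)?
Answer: -6828860990/2861 ≈ -2.3869e+6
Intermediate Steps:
H(p, S) = p*S² (H(p, S) = S*(S*p) = p*S²)
(-49392 + H(-259, -95)) + (2329 - 105838)/(-89751 + 98334) = (-49392 - 259*(-95)²) + (2329 - 105838)/(-89751 + 98334) = (-49392 - 259*9025) - 103509/8583 = (-49392 - 2337475) - 103509*1/8583 = -2386867 - 34503/2861 = -6828860990/2861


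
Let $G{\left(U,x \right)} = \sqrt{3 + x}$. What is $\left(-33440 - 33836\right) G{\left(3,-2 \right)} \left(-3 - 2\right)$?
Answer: $336380$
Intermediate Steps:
$\left(-33440 - 33836\right) G{\left(3,-2 \right)} \left(-3 - 2\right) = \left(-33440 - 33836\right) \sqrt{3 - 2} \left(-3 - 2\right) = \left(-33440 - 33836\right) \sqrt{1} \left(-5\right) = - 67276 \cdot 1 \left(-5\right) = \left(-67276\right) \left(-5\right) = 336380$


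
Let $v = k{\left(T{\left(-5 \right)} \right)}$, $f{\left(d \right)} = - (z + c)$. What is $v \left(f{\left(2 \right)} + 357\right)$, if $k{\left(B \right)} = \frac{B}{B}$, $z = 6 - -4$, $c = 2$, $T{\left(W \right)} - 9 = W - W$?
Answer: $345$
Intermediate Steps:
$T{\left(W \right)} = 9$ ($T{\left(W \right)} = 9 + \left(W - W\right) = 9 + 0 = 9$)
$z = 10$ ($z = 6 + 4 = 10$)
$f{\left(d \right)} = -12$ ($f{\left(d \right)} = - (10 + 2) = \left(-1\right) 12 = -12$)
$k{\left(B \right)} = 1$
$v = 1$
$v \left(f{\left(2 \right)} + 357\right) = 1 \left(-12 + 357\right) = 1 \cdot 345 = 345$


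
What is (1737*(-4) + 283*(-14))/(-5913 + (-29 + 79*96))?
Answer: -5455/821 ≈ -6.6443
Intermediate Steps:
(1737*(-4) + 283*(-14))/(-5913 + (-29 + 79*96)) = (-6948 - 3962)/(-5913 + (-29 + 7584)) = -10910/(-5913 + 7555) = -10910/1642 = -10910*1/1642 = -5455/821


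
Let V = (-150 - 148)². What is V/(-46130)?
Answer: -44402/23065 ≈ -1.9251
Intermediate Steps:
V = 88804 (V = (-298)² = 88804)
V/(-46130) = 88804/(-46130) = 88804*(-1/46130) = -44402/23065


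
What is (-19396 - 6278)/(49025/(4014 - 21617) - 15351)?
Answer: 225969711/135136339 ≈ 1.6722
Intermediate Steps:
(-19396 - 6278)/(49025/(4014 - 21617) - 15351) = -25674/(49025/(-17603) - 15351) = -25674/(49025*(-1/17603) - 15351) = -25674/(-49025/17603 - 15351) = -25674/(-270272678/17603) = -25674*(-17603/270272678) = 225969711/135136339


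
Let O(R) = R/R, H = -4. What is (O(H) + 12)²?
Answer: 169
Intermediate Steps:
O(R) = 1
(O(H) + 12)² = (1 + 12)² = 13² = 169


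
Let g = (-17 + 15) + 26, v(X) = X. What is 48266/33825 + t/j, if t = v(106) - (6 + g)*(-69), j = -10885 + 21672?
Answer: 594248542/364870275 ≈ 1.6287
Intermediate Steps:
g = 24 (g = -2 + 26 = 24)
j = 10787
t = 2176 (t = 106 - (6 + 24)*(-69) = 106 - 30*(-69) = 106 - 1*(-2070) = 106 + 2070 = 2176)
48266/33825 + t/j = 48266/33825 + 2176/10787 = 594248542/364870275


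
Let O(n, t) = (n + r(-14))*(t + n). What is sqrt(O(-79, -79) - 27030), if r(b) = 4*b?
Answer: 10*I*sqrt(57) ≈ 75.498*I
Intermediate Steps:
O(n, t) = (-56 + n)*(n + t) (O(n, t) = (n + 4*(-14))*(t + n) = (n - 56)*(n + t) = (-56 + n)*(n + t))
sqrt(O(-79, -79) - 27030) = sqrt(((-79)**2 - 56*(-79) - 56*(-79) - 79*(-79)) - 27030) = sqrt((6241 + 4424 + 4424 + 6241) - 27030) = sqrt(21330 - 27030) = sqrt(-5700) = 10*I*sqrt(57)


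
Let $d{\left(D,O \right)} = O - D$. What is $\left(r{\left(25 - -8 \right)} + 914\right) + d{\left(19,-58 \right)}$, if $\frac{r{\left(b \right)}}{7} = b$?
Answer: $1068$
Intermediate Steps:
$r{\left(b \right)} = 7 b$
$\left(r{\left(25 - -8 \right)} + 914\right) + d{\left(19,-58 \right)} = \left(7 \left(25 - -8\right) + 914\right) - 77 = \left(7 \left(25 + 8\right) + 914\right) - 77 = \left(7 \cdot 33 + 914\right) - 77 = \left(231 + 914\right) - 77 = 1145 - 77 = 1068$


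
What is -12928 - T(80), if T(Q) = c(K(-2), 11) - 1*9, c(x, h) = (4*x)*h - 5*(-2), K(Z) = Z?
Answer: -12841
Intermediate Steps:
c(x, h) = 10 + 4*h*x (c(x, h) = 4*h*x + 10 = 10 + 4*h*x)
T(Q) = -87 (T(Q) = (10 + 4*11*(-2)) - 1*9 = (10 - 88) - 9 = -78 - 9 = -87)
-12928 - T(80) = -12928 - 1*(-87) = -12928 + 87 = -12841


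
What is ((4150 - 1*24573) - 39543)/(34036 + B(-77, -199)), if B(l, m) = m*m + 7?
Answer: -29983/36822 ≈ -0.81427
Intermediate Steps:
B(l, m) = 7 + m² (B(l, m) = m² + 7 = 7 + m²)
((4150 - 1*24573) - 39543)/(34036 + B(-77, -199)) = ((4150 - 1*24573) - 39543)/(34036 + (7 + (-199)²)) = ((4150 - 24573) - 39543)/(34036 + (7 + 39601)) = (-20423 - 39543)/(34036 + 39608) = -59966/73644 = -59966*1/73644 = -29983/36822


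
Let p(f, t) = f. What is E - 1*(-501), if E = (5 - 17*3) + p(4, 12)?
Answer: 459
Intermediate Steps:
E = -42 (E = (5 - 17*3) + 4 = (5 - 51) + 4 = -46 + 4 = -42)
E - 1*(-501) = -42 - 1*(-501) = -42 + 501 = 459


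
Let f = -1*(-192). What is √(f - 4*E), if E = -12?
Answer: 4*√15 ≈ 15.492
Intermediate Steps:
f = 192
√(f - 4*E) = √(192 - 4*(-12)) = √(192 + 48) = √240 = 4*√15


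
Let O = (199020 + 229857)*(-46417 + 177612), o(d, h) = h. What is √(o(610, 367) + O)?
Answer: √56266518382 ≈ 2.3721e+5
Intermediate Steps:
O = 56266518015 (O = 428877*131195 = 56266518015)
√(o(610, 367) + O) = √(367 + 56266518015) = √56266518382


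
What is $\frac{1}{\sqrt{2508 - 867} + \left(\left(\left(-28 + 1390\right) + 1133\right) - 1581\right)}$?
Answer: $\frac{914}{833755} - \frac{\sqrt{1641}}{833755} \approx 0.0010477$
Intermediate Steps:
$\frac{1}{\sqrt{2508 - 867} + \left(\left(\left(-28 + 1390\right) + 1133\right) - 1581\right)} = \frac{1}{\sqrt{1641} + \left(\left(1362 + 1133\right) - 1581\right)} = \frac{1}{\sqrt{1641} + \left(2495 - 1581\right)} = \frac{1}{\sqrt{1641} + 914} = \frac{1}{914 + \sqrt{1641}}$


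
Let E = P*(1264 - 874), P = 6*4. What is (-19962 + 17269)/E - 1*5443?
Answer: -50949173/9360 ≈ -5443.3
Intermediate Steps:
P = 24
E = 9360 (E = 24*(1264 - 874) = 24*390 = 9360)
(-19962 + 17269)/E - 1*5443 = (-19962 + 17269)/9360 - 1*5443 = -2693*1/9360 - 5443 = -2693/9360 - 5443 = -50949173/9360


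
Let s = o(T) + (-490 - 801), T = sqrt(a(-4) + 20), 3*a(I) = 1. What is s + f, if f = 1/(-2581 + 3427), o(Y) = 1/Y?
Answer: -1092185/846 + sqrt(183)/61 ≈ -1290.8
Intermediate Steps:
a(I) = 1/3 (a(I) = (1/3)*1 = 1/3)
T = sqrt(183)/3 (T = sqrt(1/3 + 20) = sqrt(61/3) = sqrt(183)/3 ≈ 4.5092)
f = 1/846 ≈ 0.0011820
s = -1291 + sqrt(183)/61 (s = 1/(sqrt(183)/3) + (-490 - 801) = sqrt(183)/61 - 1291 = -1291 + sqrt(183)/61 ≈ -1290.8)
s + f = (-1291 + sqrt(183)/61) + 1/846 = -1092185/846 + sqrt(183)/61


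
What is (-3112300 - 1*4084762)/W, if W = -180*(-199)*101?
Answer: -3598531/1808910 ≈ -1.9893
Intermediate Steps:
W = 3617820 (W = 35820*101 = 3617820)
(-3112300 - 1*4084762)/W = (-3112300 - 1*4084762)/3617820 = (-3112300 - 4084762)*(1/3617820) = -7197062*1/3617820 = -3598531/1808910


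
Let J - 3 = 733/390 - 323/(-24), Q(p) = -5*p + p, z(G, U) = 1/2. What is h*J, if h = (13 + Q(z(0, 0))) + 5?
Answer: 57214/195 ≈ 293.41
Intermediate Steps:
z(G, U) = ½
Q(p) = -4*p
h = 16 (h = (13 - 4*½) + 5 = (13 - 2) + 5 = 11 + 5 = 16)
J = 28607/1560 (J = 3 + (733/390 - 323/(-24)) = 3 + (733*(1/390) - 323*(-1/24)) = 3 + (733/390 + 323/24) = 3 + 23927/1560 = 28607/1560 ≈ 18.338)
h*J = 16*(28607/1560) = 57214/195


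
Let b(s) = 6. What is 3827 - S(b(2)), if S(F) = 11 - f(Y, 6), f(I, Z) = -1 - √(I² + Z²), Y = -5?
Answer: 3815 - √61 ≈ 3807.2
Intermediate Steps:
S(F) = 12 + √61 (S(F) = 11 - (-1 - √((-5)² + 6²)) = 11 - (-1 - √(25 + 36)) = 11 - (-1 - √61) = 11 + (1 + √61) = 12 + √61)
3827 - S(b(2)) = 3827 - (12 + √61) = 3827 + (-12 - √61) = 3815 - √61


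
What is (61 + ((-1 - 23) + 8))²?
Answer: 2025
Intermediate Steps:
(61 + ((-1 - 23) + 8))² = (61 + (-24 + 8))² = (61 - 16)² = 45² = 2025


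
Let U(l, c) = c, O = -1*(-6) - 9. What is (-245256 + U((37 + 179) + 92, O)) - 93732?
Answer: -338991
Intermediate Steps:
O = -3 (O = 6 - 9 = -3)
(-245256 + U((37 + 179) + 92, O)) - 93732 = (-245256 - 3) - 93732 = -245259 - 93732 = -338991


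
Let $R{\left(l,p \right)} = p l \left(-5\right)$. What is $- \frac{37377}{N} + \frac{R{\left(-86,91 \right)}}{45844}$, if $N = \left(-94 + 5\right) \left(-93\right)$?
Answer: $- \frac{231605363}{63241798} \approx -3.6622$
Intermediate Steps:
$N = 8277$ ($N = \left(-89\right) \left(-93\right) = 8277$)
$R{\left(l,p \right)} = - 5 l p$ ($R{\left(l,p \right)} = l p \left(-5\right) = - 5 l p$)
$- \frac{37377}{N} + \frac{R{\left(-86,91 \right)}}{45844} = - \frac{37377}{8277} + \frac{\left(-5\right) \left(-86\right) 91}{45844} = \left(-37377\right) \frac{1}{8277} + 39130 \cdot \frac{1}{45844} = - \frac{12459}{2759} + \frac{19565}{22922} = - \frac{231605363}{63241798}$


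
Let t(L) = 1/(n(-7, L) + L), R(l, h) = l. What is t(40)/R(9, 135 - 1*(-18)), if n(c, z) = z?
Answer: 1/720 ≈ 0.0013889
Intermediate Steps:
t(L) = 1/(2*L) (t(L) = 1/(L + L) = 1/(2*L))
t(40)/R(9, 135 - 1*(-18)) = ((1/2)/40)/9 = ((1/2)*(1/40))*(1/9) = (1/80)*(1/9) = 1/720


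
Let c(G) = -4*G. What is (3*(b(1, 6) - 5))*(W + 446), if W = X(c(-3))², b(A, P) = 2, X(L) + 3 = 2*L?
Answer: -7983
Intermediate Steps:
X(L) = -3 + 2*L
W = 441 (W = (-3 + 2*(-4*(-3)))² = (-3 + 2*12)² = (-3 + 24)² = 21² = 441)
(3*(b(1, 6) - 5))*(W + 446) = (3*(2 - 5))*(441 + 446) = (3*(-3))*887 = -9*887 = -7983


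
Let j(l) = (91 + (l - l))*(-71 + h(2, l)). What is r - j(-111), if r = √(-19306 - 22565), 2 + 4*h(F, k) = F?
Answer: 6461 + I*√41871 ≈ 6461.0 + 204.62*I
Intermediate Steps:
h(F, k) = -½ + F/4
r = I*√41871 (r = √(-41871) = I*√41871 ≈ 204.62*I)
j(l) = -6461 (j(l) = (91 + (l - l))*(-71 + (-½ + (¼)*2)) = (91 + 0)*(-71 + (-½ + ½)) = 91*(-71 + 0) = 91*(-71) = -6461)
r - j(-111) = I*√41871 - 1*(-6461) = I*√41871 + 6461 = 6461 + I*√41871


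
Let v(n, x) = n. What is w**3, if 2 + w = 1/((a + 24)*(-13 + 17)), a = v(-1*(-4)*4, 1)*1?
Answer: -32461759/4096000 ≈ -7.9252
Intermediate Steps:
a = 16 (a = (-1*(-4)*4)*1 = (4*4)*1 = 16*1 = 16)
w = -319/160 (w = -2 + 1/((16 + 24)*(-13 + 17)) = -2 + 1/(40*4) = -2 + 1/160 = -319/160 ≈ -1.9937)
w**3 = (-319/160)**3 = -32461759/4096000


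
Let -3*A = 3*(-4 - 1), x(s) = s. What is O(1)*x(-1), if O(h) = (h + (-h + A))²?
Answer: -25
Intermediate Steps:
A = 5 (A = -(-4 - 1) = -(-5) = -⅓*(-15) = 5)
O(h) = 25 (O(h) = (h + (-h + 5))² = (h + (5 - h))² = 5² = 25)
O(1)*x(-1) = 25*(-1) = -25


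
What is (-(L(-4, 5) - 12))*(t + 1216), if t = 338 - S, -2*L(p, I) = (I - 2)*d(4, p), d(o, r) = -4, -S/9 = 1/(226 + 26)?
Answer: 130539/14 ≈ 9324.2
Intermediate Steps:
S = -1/28 (S = -9/(226 + 26) = -9/252 = -9*1/252 = -1/28 ≈ -0.035714)
L(p, I) = -4 + 2*I (L(p, I) = -(I - 2)*(-4)/2 = -(-2 + I)*(-4)/2 = -(8 - 4*I)/2 = -4 + 2*I)
t = 9465/28 (t = 338 - 1*(-1/28) = 338 + 1/28 = 9465/28 ≈ 338.04)
(-(L(-4, 5) - 12))*(t + 1216) = (-((-4 + 2*5) - 12))*(9465/28 + 1216) = -((-4 + 10) - 12)*(43513/28) = -(6 - 12)*(43513/28) = -1*(-6)*(43513/28) = 6*(43513/28) = 130539/14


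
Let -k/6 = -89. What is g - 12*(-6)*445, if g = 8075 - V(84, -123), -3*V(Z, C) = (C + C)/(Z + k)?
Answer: 12395494/309 ≈ 40115.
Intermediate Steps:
k = 534 (k = -6*(-89) = 534)
V(Z, C) = -2*C/(3*(534 + Z)) (V(Z, C) = -(C + C)/(3*(Z + 534)) = -2*C/(3*(534 + Z)))
g = 2495134/309 (g = 8075 - (-2)*(-123)/(1602 + 3*84) = 8075 - (-2)*(-123)/(1602 + 252) = 8075 - (-2)*(-123)/1854 = 8075 - 1*41/309 = 8075 - 41/309 = 2495134/309 ≈ 8074.9)
g - 12*(-6)*445 = 2495134/309 - 12*(-6)*445 = 2495134/309 - (-72)*445 = 2495134/309 - 1*(-32040) = 2495134/309 + 32040 = 12395494/309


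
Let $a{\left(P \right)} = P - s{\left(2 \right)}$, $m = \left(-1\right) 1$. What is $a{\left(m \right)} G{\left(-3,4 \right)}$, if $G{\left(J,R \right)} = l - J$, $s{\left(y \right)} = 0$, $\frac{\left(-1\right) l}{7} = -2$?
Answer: $-17$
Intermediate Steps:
$l = 14$ ($l = \left(-7\right) \left(-2\right) = 14$)
$m = -1$
$G{\left(J,R \right)} = 14 - J$
$a{\left(P \right)} = P$ ($a{\left(P \right)} = P - 0 = P + 0 = P$)
$a{\left(m \right)} G{\left(-3,4 \right)} = - (14 - -3) = - (14 + 3) = \left(-1\right) 17 = -17$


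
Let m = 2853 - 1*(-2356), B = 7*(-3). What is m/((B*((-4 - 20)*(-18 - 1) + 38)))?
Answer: -5209/10374 ≈ -0.50212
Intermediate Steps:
B = -21
m = 5209 (m = 2853 + 2356 = 5209)
m/((B*((-4 - 20)*(-18 - 1) + 38))) = 5209/((-21*((-4 - 20)*(-18 - 1) + 38))) = 5209/((-21*(-24*(-19) + 38))) = 5209/((-21*(456 + 38))) = 5209/((-21*494)) = 5209/(-10374) = 5209*(-1/10374) = -5209/10374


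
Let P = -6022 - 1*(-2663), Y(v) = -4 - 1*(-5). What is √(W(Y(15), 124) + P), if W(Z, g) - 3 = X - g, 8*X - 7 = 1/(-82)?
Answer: I*√93574587/164 ≈ 58.984*I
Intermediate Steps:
Y(v) = 1 (Y(v) = -4 + 5 = 1)
P = -3359 (P = -6022 + 2663 = -3359)
X = 573/656 (X = 7/8 + (⅛)/(-82) = 7/8 + (⅛)*(-1/82) = 7/8 - 1/656 = 573/656 ≈ 0.87348)
W(Z, g) = 2541/656 - g (W(Z, g) = 3 + (573/656 - g) = 2541/656 - g)
√(W(Y(15), 124) + P) = √((2541/656 - 1*124) - 3359) = √((2541/656 - 124) - 3359) = √(-78803/656 - 3359) = √(-2282307/656) = I*√93574587/164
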